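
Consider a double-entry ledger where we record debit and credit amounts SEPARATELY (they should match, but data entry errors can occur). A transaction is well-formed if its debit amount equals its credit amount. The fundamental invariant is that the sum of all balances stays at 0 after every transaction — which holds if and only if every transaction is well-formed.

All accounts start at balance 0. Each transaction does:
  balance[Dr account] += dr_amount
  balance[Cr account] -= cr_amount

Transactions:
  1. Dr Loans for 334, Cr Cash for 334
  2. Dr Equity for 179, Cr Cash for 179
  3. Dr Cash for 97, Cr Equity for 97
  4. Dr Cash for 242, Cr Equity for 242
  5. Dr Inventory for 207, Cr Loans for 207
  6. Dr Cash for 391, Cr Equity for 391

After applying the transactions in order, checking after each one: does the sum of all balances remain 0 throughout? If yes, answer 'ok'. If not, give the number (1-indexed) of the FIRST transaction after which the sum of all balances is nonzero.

Answer: ok

Derivation:
After txn 1: dr=334 cr=334 sum_balances=0
After txn 2: dr=179 cr=179 sum_balances=0
After txn 3: dr=97 cr=97 sum_balances=0
After txn 4: dr=242 cr=242 sum_balances=0
After txn 5: dr=207 cr=207 sum_balances=0
After txn 6: dr=391 cr=391 sum_balances=0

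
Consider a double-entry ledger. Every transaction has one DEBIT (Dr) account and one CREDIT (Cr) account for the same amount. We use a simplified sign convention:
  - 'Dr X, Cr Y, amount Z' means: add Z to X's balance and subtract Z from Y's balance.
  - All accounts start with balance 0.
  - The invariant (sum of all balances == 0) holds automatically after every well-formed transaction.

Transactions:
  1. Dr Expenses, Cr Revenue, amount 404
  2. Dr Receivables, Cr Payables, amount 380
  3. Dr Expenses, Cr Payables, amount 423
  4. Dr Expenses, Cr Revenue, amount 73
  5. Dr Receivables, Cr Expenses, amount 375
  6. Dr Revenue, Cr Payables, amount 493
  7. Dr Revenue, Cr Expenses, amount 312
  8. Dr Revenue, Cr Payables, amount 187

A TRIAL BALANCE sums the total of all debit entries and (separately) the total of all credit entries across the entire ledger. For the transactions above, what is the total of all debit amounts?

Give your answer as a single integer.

Answer: 2647

Derivation:
Txn 1: debit+=404
Txn 2: debit+=380
Txn 3: debit+=423
Txn 4: debit+=73
Txn 5: debit+=375
Txn 6: debit+=493
Txn 7: debit+=312
Txn 8: debit+=187
Total debits = 2647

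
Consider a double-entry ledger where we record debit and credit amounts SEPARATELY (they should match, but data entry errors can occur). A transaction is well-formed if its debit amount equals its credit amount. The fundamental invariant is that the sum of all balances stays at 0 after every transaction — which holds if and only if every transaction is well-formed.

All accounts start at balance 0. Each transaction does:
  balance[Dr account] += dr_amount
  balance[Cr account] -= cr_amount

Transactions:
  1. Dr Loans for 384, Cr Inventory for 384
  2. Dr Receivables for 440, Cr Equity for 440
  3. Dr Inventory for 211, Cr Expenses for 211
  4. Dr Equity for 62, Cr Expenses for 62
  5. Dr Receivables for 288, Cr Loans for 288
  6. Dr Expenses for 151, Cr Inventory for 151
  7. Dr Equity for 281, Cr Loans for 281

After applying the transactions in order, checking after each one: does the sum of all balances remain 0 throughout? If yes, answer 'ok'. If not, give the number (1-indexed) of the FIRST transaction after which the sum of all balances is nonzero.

Answer: ok

Derivation:
After txn 1: dr=384 cr=384 sum_balances=0
After txn 2: dr=440 cr=440 sum_balances=0
After txn 3: dr=211 cr=211 sum_balances=0
After txn 4: dr=62 cr=62 sum_balances=0
After txn 5: dr=288 cr=288 sum_balances=0
After txn 6: dr=151 cr=151 sum_balances=0
After txn 7: dr=281 cr=281 sum_balances=0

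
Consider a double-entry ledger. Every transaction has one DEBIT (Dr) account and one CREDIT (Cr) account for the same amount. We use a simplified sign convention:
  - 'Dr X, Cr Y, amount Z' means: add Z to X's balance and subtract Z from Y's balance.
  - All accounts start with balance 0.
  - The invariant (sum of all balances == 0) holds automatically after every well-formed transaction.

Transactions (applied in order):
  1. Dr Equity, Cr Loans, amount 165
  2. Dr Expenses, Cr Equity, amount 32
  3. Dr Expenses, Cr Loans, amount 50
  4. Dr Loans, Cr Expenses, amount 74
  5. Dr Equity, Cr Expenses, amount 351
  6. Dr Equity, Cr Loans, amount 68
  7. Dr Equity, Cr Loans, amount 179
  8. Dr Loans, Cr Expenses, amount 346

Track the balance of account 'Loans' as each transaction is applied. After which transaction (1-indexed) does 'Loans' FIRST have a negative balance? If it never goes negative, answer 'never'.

Answer: 1

Derivation:
After txn 1: Loans=-165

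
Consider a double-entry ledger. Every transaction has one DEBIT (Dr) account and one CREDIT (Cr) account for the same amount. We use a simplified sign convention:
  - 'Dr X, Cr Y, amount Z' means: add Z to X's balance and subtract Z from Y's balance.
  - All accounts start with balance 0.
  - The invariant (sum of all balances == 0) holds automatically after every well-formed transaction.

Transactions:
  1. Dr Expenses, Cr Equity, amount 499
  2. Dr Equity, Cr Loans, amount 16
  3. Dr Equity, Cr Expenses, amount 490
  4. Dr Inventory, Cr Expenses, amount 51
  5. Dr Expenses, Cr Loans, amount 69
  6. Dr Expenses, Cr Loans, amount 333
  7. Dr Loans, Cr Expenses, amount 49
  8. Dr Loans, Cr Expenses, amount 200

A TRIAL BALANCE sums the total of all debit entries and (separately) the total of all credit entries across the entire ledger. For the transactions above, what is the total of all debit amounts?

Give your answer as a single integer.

Answer: 1707

Derivation:
Txn 1: debit+=499
Txn 2: debit+=16
Txn 3: debit+=490
Txn 4: debit+=51
Txn 5: debit+=69
Txn 6: debit+=333
Txn 7: debit+=49
Txn 8: debit+=200
Total debits = 1707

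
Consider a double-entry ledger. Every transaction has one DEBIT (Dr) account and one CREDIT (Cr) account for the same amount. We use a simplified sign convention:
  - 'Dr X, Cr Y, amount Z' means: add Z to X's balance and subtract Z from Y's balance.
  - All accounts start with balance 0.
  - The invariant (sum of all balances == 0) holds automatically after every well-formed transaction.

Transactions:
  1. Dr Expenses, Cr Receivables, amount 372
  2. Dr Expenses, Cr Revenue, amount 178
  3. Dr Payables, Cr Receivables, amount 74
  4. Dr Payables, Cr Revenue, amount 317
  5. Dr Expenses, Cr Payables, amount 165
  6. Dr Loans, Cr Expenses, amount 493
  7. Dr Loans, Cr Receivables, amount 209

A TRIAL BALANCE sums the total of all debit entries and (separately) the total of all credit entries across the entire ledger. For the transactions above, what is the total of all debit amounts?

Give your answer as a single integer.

Answer: 1808

Derivation:
Txn 1: debit+=372
Txn 2: debit+=178
Txn 3: debit+=74
Txn 4: debit+=317
Txn 5: debit+=165
Txn 6: debit+=493
Txn 7: debit+=209
Total debits = 1808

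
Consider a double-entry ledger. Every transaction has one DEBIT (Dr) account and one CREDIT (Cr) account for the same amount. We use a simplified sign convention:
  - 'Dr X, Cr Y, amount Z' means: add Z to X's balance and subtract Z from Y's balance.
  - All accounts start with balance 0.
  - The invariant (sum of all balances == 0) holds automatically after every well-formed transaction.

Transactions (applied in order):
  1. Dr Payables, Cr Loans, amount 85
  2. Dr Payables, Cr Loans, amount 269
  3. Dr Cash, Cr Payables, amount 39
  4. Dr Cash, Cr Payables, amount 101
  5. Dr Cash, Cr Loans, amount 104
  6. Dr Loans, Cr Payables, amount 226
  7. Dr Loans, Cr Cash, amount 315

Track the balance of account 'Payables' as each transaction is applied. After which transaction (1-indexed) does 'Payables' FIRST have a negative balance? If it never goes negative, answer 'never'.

After txn 1: Payables=85
After txn 2: Payables=354
After txn 3: Payables=315
After txn 4: Payables=214
After txn 5: Payables=214
After txn 6: Payables=-12

Answer: 6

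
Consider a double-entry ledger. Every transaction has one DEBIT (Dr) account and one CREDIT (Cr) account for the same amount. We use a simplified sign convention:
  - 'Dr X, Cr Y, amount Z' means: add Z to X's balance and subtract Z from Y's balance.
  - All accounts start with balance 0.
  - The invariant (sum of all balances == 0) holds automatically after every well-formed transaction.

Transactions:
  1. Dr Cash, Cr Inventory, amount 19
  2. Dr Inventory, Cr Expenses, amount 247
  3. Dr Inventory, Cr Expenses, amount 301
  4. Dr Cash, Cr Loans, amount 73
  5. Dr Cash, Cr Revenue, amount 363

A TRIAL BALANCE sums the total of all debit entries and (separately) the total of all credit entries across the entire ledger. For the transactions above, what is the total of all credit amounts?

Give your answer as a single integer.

Answer: 1003

Derivation:
Txn 1: credit+=19
Txn 2: credit+=247
Txn 3: credit+=301
Txn 4: credit+=73
Txn 5: credit+=363
Total credits = 1003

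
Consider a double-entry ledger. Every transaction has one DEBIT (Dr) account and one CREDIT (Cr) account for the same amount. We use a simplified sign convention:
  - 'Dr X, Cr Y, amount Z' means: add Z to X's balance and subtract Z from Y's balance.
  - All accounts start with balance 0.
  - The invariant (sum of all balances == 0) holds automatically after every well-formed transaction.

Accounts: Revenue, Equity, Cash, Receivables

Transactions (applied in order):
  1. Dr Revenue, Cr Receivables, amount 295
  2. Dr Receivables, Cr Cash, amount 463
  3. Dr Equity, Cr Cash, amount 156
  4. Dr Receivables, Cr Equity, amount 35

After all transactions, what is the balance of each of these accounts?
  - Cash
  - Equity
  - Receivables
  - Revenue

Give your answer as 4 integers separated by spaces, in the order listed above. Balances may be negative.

After txn 1 (Dr Revenue, Cr Receivables, amount 295): Receivables=-295 Revenue=295
After txn 2 (Dr Receivables, Cr Cash, amount 463): Cash=-463 Receivables=168 Revenue=295
After txn 3 (Dr Equity, Cr Cash, amount 156): Cash=-619 Equity=156 Receivables=168 Revenue=295
After txn 4 (Dr Receivables, Cr Equity, amount 35): Cash=-619 Equity=121 Receivables=203 Revenue=295

Answer: -619 121 203 295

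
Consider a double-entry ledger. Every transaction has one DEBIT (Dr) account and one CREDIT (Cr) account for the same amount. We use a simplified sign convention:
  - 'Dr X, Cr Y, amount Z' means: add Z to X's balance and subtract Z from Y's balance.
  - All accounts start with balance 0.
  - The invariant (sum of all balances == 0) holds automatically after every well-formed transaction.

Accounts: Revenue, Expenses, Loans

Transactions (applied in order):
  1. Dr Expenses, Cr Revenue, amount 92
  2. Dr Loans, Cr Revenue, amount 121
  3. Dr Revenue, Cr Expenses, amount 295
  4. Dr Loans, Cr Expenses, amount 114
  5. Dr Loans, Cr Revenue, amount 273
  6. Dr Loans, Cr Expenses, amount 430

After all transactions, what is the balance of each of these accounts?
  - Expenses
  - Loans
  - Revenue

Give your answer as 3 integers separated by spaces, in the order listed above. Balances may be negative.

After txn 1 (Dr Expenses, Cr Revenue, amount 92): Expenses=92 Revenue=-92
After txn 2 (Dr Loans, Cr Revenue, amount 121): Expenses=92 Loans=121 Revenue=-213
After txn 3 (Dr Revenue, Cr Expenses, amount 295): Expenses=-203 Loans=121 Revenue=82
After txn 4 (Dr Loans, Cr Expenses, amount 114): Expenses=-317 Loans=235 Revenue=82
After txn 5 (Dr Loans, Cr Revenue, amount 273): Expenses=-317 Loans=508 Revenue=-191
After txn 6 (Dr Loans, Cr Expenses, amount 430): Expenses=-747 Loans=938 Revenue=-191

Answer: -747 938 -191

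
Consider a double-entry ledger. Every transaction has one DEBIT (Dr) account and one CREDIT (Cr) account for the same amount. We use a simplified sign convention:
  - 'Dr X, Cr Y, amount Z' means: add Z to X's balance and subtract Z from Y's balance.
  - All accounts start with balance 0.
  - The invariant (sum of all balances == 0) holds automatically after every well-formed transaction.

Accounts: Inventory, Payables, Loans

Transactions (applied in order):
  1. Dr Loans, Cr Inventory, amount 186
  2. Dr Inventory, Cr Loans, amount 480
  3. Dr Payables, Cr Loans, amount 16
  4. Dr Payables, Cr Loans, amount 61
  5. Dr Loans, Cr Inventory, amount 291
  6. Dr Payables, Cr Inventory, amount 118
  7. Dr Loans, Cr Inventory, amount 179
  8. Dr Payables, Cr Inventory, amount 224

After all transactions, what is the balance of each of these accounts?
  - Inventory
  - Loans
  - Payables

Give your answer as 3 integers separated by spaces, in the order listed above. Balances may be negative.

After txn 1 (Dr Loans, Cr Inventory, amount 186): Inventory=-186 Loans=186
After txn 2 (Dr Inventory, Cr Loans, amount 480): Inventory=294 Loans=-294
After txn 3 (Dr Payables, Cr Loans, amount 16): Inventory=294 Loans=-310 Payables=16
After txn 4 (Dr Payables, Cr Loans, amount 61): Inventory=294 Loans=-371 Payables=77
After txn 5 (Dr Loans, Cr Inventory, amount 291): Inventory=3 Loans=-80 Payables=77
After txn 6 (Dr Payables, Cr Inventory, amount 118): Inventory=-115 Loans=-80 Payables=195
After txn 7 (Dr Loans, Cr Inventory, amount 179): Inventory=-294 Loans=99 Payables=195
After txn 8 (Dr Payables, Cr Inventory, amount 224): Inventory=-518 Loans=99 Payables=419

Answer: -518 99 419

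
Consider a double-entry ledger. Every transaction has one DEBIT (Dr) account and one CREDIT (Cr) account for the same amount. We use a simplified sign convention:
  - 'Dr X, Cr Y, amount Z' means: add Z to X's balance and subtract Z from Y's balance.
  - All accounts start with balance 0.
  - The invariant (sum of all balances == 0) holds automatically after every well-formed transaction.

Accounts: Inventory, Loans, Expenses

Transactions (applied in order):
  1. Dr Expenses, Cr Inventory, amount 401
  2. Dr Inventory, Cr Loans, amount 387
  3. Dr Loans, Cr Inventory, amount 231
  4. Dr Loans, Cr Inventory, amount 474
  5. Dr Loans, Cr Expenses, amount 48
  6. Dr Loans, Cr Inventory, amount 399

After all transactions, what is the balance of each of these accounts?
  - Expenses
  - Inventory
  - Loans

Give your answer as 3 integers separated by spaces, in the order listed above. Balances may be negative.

After txn 1 (Dr Expenses, Cr Inventory, amount 401): Expenses=401 Inventory=-401
After txn 2 (Dr Inventory, Cr Loans, amount 387): Expenses=401 Inventory=-14 Loans=-387
After txn 3 (Dr Loans, Cr Inventory, amount 231): Expenses=401 Inventory=-245 Loans=-156
After txn 4 (Dr Loans, Cr Inventory, amount 474): Expenses=401 Inventory=-719 Loans=318
After txn 5 (Dr Loans, Cr Expenses, amount 48): Expenses=353 Inventory=-719 Loans=366
After txn 6 (Dr Loans, Cr Inventory, amount 399): Expenses=353 Inventory=-1118 Loans=765

Answer: 353 -1118 765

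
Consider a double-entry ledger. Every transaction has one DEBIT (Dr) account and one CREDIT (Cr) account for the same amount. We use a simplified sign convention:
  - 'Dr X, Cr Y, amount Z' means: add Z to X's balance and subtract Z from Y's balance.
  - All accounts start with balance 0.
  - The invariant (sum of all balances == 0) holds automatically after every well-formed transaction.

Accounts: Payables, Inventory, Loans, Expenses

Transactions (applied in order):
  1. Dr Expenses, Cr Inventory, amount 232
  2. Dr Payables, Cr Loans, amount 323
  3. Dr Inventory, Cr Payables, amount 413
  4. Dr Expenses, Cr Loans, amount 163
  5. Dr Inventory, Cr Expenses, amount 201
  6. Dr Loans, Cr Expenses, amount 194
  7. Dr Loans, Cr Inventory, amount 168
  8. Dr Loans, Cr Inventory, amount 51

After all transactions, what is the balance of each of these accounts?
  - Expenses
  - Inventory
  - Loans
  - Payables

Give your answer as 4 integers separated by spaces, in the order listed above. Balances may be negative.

Answer: 0 163 -73 -90

Derivation:
After txn 1 (Dr Expenses, Cr Inventory, amount 232): Expenses=232 Inventory=-232
After txn 2 (Dr Payables, Cr Loans, amount 323): Expenses=232 Inventory=-232 Loans=-323 Payables=323
After txn 3 (Dr Inventory, Cr Payables, amount 413): Expenses=232 Inventory=181 Loans=-323 Payables=-90
After txn 4 (Dr Expenses, Cr Loans, amount 163): Expenses=395 Inventory=181 Loans=-486 Payables=-90
After txn 5 (Dr Inventory, Cr Expenses, amount 201): Expenses=194 Inventory=382 Loans=-486 Payables=-90
After txn 6 (Dr Loans, Cr Expenses, amount 194): Expenses=0 Inventory=382 Loans=-292 Payables=-90
After txn 7 (Dr Loans, Cr Inventory, amount 168): Expenses=0 Inventory=214 Loans=-124 Payables=-90
After txn 8 (Dr Loans, Cr Inventory, amount 51): Expenses=0 Inventory=163 Loans=-73 Payables=-90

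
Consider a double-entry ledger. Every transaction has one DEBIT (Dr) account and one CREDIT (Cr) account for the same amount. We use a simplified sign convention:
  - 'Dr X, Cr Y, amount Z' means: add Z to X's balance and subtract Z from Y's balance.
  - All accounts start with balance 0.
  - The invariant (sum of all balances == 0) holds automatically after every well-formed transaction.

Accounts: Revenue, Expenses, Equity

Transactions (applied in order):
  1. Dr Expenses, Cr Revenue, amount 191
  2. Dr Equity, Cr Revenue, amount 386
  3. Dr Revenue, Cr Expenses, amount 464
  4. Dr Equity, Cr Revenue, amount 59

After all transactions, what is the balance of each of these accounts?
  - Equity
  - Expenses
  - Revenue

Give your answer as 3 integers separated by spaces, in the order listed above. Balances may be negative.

After txn 1 (Dr Expenses, Cr Revenue, amount 191): Expenses=191 Revenue=-191
After txn 2 (Dr Equity, Cr Revenue, amount 386): Equity=386 Expenses=191 Revenue=-577
After txn 3 (Dr Revenue, Cr Expenses, amount 464): Equity=386 Expenses=-273 Revenue=-113
After txn 4 (Dr Equity, Cr Revenue, amount 59): Equity=445 Expenses=-273 Revenue=-172

Answer: 445 -273 -172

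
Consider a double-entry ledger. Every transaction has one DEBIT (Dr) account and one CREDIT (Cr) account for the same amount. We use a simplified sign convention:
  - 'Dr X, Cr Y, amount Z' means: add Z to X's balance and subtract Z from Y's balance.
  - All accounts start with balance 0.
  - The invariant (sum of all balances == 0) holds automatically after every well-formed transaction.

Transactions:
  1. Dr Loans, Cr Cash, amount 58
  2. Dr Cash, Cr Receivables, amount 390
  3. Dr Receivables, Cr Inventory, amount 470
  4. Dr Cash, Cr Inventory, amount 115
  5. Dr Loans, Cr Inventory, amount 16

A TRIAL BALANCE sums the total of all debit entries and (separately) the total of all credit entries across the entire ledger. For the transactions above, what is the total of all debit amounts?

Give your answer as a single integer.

Txn 1: debit+=58
Txn 2: debit+=390
Txn 3: debit+=470
Txn 4: debit+=115
Txn 5: debit+=16
Total debits = 1049

Answer: 1049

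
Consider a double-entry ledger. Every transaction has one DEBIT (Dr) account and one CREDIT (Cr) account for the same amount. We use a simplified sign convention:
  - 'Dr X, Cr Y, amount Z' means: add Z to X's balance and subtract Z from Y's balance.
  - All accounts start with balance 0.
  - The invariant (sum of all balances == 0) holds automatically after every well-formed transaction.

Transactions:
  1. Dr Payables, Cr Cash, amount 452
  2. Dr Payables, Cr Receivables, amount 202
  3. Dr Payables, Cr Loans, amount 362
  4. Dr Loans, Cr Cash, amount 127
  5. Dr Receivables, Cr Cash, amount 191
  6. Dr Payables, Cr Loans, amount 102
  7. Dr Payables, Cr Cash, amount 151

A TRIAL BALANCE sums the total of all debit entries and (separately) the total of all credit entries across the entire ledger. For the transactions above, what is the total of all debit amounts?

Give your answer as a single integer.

Txn 1: debit+=452
Txn 2: debit+=202
Txn 3: debit+=362
Txn 4: debit+=127
Txn 5: debit+=191
Txn 6: debit+=102
Txn 7: debit+=151
Total debits = 1587

Answer: 1587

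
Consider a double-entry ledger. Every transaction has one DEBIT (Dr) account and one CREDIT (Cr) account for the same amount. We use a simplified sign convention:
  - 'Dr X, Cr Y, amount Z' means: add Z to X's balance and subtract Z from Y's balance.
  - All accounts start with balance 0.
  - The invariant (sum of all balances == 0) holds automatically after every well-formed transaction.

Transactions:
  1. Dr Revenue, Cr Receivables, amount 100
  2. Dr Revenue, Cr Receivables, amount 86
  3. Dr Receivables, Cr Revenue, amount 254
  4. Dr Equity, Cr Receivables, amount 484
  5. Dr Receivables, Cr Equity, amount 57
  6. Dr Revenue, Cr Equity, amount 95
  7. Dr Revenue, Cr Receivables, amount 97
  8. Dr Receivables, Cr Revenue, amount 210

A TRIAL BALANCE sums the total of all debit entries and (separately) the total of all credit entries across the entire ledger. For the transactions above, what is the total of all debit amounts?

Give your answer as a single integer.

Txn 1: debit+=100
Txn 2: debit+=86
Txn 3: debit+=254
Txn 4: debit+=484
Txn 5: debit+=57
Txn 6: debit+=95
Txn 7: debit+=97
Txn 8: debit+=210
Total debits = 1383

Answer: 1383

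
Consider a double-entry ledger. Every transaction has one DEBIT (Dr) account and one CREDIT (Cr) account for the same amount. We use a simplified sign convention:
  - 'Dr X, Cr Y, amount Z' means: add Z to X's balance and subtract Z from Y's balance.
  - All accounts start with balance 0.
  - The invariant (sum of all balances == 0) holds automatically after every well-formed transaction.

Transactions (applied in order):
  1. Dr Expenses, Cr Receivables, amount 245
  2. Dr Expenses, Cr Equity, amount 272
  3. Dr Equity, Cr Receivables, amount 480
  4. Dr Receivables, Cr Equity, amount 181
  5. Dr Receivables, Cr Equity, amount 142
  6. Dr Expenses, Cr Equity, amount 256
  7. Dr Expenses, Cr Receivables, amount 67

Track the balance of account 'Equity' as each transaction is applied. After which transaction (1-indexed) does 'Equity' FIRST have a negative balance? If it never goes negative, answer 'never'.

After txn 1: Equity=0
After txn 2: Equity=-272

Answer: 2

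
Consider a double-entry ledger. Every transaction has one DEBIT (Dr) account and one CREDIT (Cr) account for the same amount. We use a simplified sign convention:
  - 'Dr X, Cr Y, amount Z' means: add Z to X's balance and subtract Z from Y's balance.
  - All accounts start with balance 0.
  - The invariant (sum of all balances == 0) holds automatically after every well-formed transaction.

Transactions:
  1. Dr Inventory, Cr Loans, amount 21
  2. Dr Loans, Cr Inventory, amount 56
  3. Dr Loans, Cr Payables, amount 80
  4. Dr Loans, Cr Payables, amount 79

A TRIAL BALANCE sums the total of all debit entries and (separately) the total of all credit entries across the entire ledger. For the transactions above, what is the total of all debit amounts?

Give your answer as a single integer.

Answer: 236

Derivation:
Txn 1: debit+=21
Txn 2: debit+=56
Txn 3: debit+=80
Txn 4: debit+=79
Total debits = 236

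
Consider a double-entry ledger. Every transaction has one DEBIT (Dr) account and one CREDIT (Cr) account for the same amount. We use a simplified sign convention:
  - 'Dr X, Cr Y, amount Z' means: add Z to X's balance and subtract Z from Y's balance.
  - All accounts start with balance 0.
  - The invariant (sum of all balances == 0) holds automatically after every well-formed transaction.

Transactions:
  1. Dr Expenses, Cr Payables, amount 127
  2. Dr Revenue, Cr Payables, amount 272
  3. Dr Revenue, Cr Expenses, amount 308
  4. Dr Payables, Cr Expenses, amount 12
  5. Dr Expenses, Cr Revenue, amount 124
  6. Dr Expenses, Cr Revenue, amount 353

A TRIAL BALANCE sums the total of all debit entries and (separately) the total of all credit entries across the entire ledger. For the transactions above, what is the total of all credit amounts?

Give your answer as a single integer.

Answer: 1196

Derivation:
Txn 1: credit+=127
Txn 2: credit+=272
Txn 3: credit+=308
Txn 4: credit+=12
Txn 5: credit+=124
Txn 6: credit+=353
Total credits = 1196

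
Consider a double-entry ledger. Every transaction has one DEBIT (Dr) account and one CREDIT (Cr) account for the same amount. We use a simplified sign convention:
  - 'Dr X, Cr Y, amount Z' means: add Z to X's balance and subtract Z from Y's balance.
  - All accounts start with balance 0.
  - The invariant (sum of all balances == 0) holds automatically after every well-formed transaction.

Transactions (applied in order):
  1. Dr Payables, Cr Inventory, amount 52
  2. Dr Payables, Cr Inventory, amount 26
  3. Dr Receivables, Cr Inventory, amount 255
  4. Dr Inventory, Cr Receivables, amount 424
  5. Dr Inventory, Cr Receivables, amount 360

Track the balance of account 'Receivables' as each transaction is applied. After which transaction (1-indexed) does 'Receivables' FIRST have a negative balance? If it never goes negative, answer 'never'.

After txn 1: Receivables=0
After txn 2: Receivables=0
After txn 3: Receivables=255
After txn 4: Receivables=-169

Answer: 4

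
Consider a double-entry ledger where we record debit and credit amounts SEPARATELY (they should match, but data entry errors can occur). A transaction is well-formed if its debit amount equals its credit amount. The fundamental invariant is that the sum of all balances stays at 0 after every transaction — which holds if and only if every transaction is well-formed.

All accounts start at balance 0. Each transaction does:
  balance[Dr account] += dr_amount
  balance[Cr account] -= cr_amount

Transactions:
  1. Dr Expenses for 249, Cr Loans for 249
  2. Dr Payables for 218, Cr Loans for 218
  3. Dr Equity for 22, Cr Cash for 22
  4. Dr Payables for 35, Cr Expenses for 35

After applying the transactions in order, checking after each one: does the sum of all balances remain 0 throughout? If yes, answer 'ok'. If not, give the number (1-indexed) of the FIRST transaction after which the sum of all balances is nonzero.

After txn 1: dr=249 cr=249 sum_balances=0
After txn 2: dr=218 cr=218 sum_balances=0
After txn 3: dr=22 cr=22 sum_balances=0
After txn 4: dr=35 cr=35 sum_balances=0

Answer: ok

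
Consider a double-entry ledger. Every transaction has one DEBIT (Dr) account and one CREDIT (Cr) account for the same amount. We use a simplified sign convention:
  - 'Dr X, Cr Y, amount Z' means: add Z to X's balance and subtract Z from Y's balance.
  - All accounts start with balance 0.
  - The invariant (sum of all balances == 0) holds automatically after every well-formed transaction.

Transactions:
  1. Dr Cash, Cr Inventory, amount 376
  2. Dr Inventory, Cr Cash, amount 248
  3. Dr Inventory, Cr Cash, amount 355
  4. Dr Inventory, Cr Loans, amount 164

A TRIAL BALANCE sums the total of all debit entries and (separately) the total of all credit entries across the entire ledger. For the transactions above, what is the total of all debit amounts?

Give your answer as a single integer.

Txn 1: debit+=376
Txn 2: debit+=248
Txn 3: debit+=355
Txn 4: debit+=164
Total debits = 1143

Answer: 1143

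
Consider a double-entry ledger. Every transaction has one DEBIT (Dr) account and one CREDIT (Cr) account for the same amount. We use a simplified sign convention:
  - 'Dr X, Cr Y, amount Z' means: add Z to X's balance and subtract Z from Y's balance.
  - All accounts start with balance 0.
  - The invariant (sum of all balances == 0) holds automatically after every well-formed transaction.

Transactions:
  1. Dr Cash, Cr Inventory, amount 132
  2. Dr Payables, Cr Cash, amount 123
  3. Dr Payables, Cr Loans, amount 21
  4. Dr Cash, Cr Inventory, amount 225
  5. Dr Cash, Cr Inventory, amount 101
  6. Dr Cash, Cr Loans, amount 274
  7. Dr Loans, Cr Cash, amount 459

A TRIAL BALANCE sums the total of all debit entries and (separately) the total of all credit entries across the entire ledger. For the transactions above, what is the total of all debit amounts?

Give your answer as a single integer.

Answer: 1335

Derivation:
Txn 1: debit+=132
Txn 2: debit+=123
Txn 3: debit+=21
Txn 4: debit+=225
Txn 5: debit+=101
Txn 6: debit+=274
Txn 7: debit+=459
Total debits = 1335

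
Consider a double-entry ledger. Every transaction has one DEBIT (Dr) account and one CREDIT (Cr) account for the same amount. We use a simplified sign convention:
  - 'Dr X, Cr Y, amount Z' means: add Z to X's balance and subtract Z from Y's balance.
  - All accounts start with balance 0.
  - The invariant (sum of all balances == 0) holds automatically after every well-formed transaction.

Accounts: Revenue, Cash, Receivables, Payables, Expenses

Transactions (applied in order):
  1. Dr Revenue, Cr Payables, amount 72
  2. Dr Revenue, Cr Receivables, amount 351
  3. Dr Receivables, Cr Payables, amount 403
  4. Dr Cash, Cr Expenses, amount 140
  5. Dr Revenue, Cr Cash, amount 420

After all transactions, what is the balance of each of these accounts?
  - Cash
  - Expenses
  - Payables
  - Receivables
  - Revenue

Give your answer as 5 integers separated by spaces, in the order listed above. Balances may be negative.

After txn 1 (Dr Revenue, Cr Payables, amount 72): Payables=-72 Revenue=72
After txn 2 (Dr Revenue, Cr Receivables, amount 351): Payables=-72 Receivables=-351 Revenue=423
After txn 3 (Dr Receivables, Cr Payables, amount 403): Payables=-475 Receivables=52 Revenue=423
After txn 4 (Dr Cash, Cr Expenses, amount 140): Cash=140 Expenses=-140 Payables=-475 Receivables=52 Revenue=423
After txn 5 (Dr Revenue, Cr Cash, amount 420): Cash=-280 Expenses=-140 Payables=-475 Receivables=52 Revenue=843

Answer: -280 -140 -475 52 843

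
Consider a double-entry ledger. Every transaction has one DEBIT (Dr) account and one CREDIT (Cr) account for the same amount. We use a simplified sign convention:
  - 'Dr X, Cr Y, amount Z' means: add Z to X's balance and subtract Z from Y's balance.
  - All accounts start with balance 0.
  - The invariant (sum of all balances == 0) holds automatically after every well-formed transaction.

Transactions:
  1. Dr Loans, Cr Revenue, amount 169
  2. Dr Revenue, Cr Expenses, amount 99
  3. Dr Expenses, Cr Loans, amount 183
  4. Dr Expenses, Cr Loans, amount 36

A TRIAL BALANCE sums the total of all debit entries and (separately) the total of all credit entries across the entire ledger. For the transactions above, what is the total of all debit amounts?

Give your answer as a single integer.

Answer: 487

Derivation:
Txn 1: debit+=169
Txn 2: debit+=99
Txn 3: debit+=183
Txn 4: debit+=36
Total debits = 487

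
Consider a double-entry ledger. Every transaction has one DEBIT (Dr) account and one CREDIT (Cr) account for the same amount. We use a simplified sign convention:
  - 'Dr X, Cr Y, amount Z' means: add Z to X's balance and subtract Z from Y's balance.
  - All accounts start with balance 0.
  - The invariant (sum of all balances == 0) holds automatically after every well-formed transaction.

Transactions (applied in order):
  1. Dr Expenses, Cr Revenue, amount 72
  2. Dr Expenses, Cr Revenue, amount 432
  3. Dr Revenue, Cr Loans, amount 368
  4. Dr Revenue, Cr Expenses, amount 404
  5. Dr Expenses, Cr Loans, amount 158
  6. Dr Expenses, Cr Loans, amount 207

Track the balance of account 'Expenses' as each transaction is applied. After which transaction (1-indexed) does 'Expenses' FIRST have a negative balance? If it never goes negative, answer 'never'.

Answer: never

Derivation:
After txn 1: Expenses=72
After txn 2: Expenses=504
After txn 3: Expenses=504
After txn 4: Expenses=100
After txn 5: Expenses=258
After txn 6: Expenses=465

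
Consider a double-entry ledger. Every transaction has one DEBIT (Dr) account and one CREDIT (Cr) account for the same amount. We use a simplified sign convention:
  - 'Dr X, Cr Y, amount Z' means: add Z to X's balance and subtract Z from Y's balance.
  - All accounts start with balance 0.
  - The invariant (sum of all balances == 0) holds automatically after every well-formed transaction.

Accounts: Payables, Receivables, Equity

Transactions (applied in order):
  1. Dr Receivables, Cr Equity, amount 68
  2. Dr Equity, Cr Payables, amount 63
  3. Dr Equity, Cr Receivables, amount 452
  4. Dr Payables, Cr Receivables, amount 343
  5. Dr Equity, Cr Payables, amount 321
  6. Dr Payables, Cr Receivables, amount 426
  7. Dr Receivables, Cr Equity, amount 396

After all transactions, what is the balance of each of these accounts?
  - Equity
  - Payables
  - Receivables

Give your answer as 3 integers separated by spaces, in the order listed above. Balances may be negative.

After txn 1 (Dr Receivables, Cr Equity, amount 68): Equity=-68 Receivables=68
After txn 2 (Dr Equity, Cr Payables, amount 63): Equity=-5 Payables=-63 Receivables=68
After txn 3 (Dr Equity, Cr Receivables, amount 452): Equity=447 Payables=-63 Receivables=-384
After txn 4 (Dr Payables, Cr Receivables, amount 343): Equity=447 Payables=280 Receivables=-727
After txn 5 (Dr Equity, Cr Payables, amount 321): Equity=768 Payables=-41 Receivables=-727
After txn 6 (Dr Payables, Cr Receivables, amount 426): Equity=768 Payables=385 Receivables=-1153
After txn 7 (Dr Receivables, Cr Equity, amount 396): Equity=372 Payables=385 Receivables=-757

Answer: 372 385 -757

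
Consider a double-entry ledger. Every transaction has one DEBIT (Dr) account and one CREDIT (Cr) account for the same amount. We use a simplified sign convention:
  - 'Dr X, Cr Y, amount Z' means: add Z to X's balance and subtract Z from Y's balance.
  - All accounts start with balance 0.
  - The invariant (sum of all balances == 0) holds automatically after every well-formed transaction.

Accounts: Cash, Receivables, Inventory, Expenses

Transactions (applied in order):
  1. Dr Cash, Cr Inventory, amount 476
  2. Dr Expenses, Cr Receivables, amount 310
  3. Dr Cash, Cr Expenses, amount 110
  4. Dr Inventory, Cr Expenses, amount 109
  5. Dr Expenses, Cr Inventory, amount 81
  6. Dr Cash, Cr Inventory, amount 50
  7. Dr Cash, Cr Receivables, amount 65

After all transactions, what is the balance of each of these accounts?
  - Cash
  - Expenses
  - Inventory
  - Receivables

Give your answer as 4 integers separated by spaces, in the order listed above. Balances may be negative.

Answer: 701 172 -498 -375

Derivation:
After txn 1 (Dr Cash, Cr Inventory, amount 476): Cash=476 Inventory=-476
After txn 2 (Dr Expenses, Cr Receivables, amount 310): Cash=476 Expenses=310 Inventory=-476 Receivables=-310
After txn 3 (Dr Cash, Cr Expenses, amount 110): Cash=586 Expenses=200 Inventory=-476 Receivables=-310
After txn 4 (Dr Inventory, Cr Expenses, amount 109): Cash=586 Expenses=91 Inventory=-367 Receivables=-310
After txn 5 (Dr Expenses, Cr Inventory, amount 81): Cash=586 Expenses=172 Inventory=-448 Receivables=-310
After txn 6 (Dr Cash, Cr Inventory, amount 50): Cash=636 Expenses=172 Inventory=-498 Receivables=-310
After txn 7 (Dr Cash, Cr Receivables, amount 65): Cash=701 Expenses=172 Inventory=-498 Receivables=-375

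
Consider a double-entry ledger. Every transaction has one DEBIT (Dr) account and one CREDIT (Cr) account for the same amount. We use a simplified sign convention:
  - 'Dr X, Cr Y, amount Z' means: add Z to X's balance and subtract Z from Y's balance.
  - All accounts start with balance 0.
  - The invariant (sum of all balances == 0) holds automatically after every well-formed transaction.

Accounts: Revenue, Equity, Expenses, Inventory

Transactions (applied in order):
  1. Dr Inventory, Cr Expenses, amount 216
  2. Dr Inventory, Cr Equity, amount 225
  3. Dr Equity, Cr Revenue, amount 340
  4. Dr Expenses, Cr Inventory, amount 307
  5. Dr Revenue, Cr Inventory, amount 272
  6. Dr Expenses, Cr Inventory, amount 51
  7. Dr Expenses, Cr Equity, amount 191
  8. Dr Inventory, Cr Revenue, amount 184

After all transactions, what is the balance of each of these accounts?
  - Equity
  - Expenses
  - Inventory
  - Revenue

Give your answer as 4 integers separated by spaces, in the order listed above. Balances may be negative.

After txn 1 (Dr Inventory, Cr Expenses, amount 216): Expenses=-216 Inventory=216
After txn 2 (Dr Inventory, Cr Equity, amount 225): Equity=-225 Expenses=-216 Inventory=441
After txn 3 (Dr Equity, Cr Revenue, amount 340): Equity=115 Expenses=-216 Inventory=441 Revenue=-340
After txn 4 (Dr Expenses, Cr Inventory, amount 307): Equity=115 Expenses=91 Inventory=134 Revenue=-340
After txn 5 (Dr Revenue, Cr Inventory, amount 272): Equity=115 Expenses=91 Inventory=-138 Revenue=-68
After txn 6 (Dr Expenses, Cr Inventory, amount 51): Equity=115 Expenses=142 Inventory=-189 Revenue=-68
After txn 7 (Dr Expenses, Cr Equity, amount 191): Equity=-76 Expenses=333 Inventory=-189 Revenue=-68
After txn 8 (Dr Inventory, Cr Revenue, amount 184): Equity=-76 Expenses=333 Inventory=-5 Revenue=-252

Answer: -76 333 -5 -252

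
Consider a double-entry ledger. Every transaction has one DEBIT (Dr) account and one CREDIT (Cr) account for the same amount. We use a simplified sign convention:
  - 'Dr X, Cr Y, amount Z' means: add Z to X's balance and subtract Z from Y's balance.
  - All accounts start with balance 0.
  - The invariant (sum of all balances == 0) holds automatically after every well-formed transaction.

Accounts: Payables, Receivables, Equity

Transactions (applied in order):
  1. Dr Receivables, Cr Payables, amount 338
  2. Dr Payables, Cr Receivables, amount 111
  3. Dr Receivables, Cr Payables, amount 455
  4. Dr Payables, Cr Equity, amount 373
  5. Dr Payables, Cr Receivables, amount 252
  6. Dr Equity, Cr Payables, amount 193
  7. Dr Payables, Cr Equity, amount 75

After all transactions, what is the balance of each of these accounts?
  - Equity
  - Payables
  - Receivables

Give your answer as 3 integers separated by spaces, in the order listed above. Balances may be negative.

Answer: -255 -175 430

Derivation:
After txn 1 (Dr Receivables, Cr Payables, amount 338): Payables=-338 Receivables=338
After txn 2 (Dr Payables, Cr Receivables, amount 111): Payables=-227 Receivables=227
After txn 3 (Dr Receivables, Cr Payables, amount 455): Payables=-682 Receivables=682
After txn 4 (Dr Payables, Cr Equity, amount 373): Equity=-373 Payables=-309 Receivables=682
After txn 5 (Dr Payables, Cr Receivables, amount 252): Equity=-373 Payables=-57 Receivables=430
After txn 6 (Dr Equity, Cr Payables, amount 193): Equity=-180 Payables=-250 Receivables=430
After txn 7 (Dr Payables, Cr Equity, amount 75): Equity=-255 Payables=-175 Receivables=430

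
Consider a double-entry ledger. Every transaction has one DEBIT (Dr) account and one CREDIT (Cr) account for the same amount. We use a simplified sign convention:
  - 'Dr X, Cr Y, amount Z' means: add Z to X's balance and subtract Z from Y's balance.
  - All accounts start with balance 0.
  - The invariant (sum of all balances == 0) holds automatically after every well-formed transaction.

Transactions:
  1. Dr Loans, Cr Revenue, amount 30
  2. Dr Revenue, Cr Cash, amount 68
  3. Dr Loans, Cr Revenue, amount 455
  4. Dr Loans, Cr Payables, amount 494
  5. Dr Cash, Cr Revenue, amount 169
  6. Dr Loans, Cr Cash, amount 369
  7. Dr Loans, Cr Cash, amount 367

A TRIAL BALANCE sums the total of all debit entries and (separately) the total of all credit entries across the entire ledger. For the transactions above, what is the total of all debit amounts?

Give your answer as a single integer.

Answer: 1952

Derivation:
Txn 1: debit+=30
Txn 2: debit+=68
Txn 3: debit+=455
Txn 4: debit+=494
Txn 5: debit+=169
Txn 6: debit+=369
Txn 7: debit+=367
Total debits = 1952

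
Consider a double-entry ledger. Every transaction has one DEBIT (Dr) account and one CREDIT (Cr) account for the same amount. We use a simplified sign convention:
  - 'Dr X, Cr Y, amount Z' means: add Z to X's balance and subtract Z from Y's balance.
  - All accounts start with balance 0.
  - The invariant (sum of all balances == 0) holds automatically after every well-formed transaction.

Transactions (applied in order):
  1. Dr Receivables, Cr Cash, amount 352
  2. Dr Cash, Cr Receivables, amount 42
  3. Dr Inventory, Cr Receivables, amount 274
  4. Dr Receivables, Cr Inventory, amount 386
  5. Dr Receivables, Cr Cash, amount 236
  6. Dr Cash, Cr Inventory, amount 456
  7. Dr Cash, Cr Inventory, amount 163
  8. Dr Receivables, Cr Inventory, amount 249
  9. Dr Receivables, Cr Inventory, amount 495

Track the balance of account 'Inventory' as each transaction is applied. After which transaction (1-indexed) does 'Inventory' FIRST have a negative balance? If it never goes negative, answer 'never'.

After txn 1: Inventory=0
After txn 2: Inventory=0
After txn 3: Inventory=274
After txn 4: Inventory=-112

Answer: 4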